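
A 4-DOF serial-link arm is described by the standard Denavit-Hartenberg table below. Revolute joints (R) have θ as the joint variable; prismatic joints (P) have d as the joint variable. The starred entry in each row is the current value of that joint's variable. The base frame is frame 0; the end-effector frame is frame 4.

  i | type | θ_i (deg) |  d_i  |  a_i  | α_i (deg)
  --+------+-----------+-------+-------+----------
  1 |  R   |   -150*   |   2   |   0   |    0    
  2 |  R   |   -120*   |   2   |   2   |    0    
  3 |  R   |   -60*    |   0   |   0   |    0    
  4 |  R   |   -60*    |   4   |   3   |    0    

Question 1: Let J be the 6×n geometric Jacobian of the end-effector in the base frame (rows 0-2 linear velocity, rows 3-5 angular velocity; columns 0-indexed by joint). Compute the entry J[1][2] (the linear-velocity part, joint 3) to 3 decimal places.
2.598

axis z_2 = (0.0000,0.0000,1.0000); lever o_n−o_2 = (2.5981,-1.5000,4.0000)
cross product → J_v[:, 2] = (1.5000,2.5981,-0.0000)
J_ω[:, 2] = z_2
entry J[1][2] = 2.5981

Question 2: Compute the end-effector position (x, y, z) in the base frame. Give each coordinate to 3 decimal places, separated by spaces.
after link 1: o_1 = (0.0000, 0.0000, 2.0000)
after link 2: o_2 = (-0.0000, 2.0000, 4.0000)
after link 3: o_3 = (-0.0000, 2.0000, 4.0000)
after link 4: o_4 = (2.5981, 0.5000, 8.0000)

2.598 0.500 8.000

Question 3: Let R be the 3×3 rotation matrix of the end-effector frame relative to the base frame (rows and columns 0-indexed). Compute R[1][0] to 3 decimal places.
-0.500

End-effector x-axis (col 0 of R) = (0.8660,-0.5000,0.0000)
R[1][0] = -0.5000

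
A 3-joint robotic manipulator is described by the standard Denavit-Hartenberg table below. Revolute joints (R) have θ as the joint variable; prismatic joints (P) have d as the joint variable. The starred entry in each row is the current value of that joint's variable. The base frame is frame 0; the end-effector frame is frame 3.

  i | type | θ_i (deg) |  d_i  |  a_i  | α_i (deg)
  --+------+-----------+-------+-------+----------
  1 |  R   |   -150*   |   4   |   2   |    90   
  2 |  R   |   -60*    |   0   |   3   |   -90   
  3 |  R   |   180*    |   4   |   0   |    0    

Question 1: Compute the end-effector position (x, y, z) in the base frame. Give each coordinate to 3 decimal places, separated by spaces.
-6.031 -3.482 3.402

after link 1: o_1 = (-1.7321, -1.0000, 4.0000)
after link 2: o_2 = (-3.0311, -1.7500, 1.4019)
after link 3: o_3 = (-6.0311, -3.4821, 3.4019)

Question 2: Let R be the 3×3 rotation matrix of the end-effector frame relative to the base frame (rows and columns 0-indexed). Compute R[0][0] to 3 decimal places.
End-effector x-axis (col 0 of R) = (0.4330,0.2500,0.8660)
R[0][0] = 0.4330

0.433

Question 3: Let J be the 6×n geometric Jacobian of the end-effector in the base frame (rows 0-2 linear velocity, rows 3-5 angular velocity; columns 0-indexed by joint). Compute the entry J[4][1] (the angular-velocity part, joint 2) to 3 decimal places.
0.866

axis z_1 = (-0.5000,0.8660,0.0000); lever o_n−o_1 = (-4.2990,-2.4821,-0.5981)
cross product → J_v[:, 1] = (-0.5179,-0.2990,4.9641)
J_ω[:, 1] = z_1
entry J[4][1] = 0.8660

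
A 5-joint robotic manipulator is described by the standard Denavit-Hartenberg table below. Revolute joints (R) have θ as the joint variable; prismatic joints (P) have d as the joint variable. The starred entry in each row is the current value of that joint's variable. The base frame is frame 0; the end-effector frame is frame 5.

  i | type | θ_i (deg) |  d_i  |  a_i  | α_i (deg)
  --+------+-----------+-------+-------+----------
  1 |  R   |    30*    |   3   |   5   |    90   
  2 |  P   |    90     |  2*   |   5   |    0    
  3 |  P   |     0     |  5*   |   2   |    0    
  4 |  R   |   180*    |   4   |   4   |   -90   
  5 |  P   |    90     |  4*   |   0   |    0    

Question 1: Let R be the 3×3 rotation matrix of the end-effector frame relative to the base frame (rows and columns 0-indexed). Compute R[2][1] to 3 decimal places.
End-effector y-axis (col 1 of R) = (0.0000,0.0000,1.0000)
R[2][1] = 1.0000

1.000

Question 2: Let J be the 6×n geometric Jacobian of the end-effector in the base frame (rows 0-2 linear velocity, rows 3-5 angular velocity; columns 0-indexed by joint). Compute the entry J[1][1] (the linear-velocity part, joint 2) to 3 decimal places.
prismatic axis z_1 = (0.5000,-0.8660,0.0000)
J_v[:, 1] = z_1; J_ω[:, 1] = (0,0,0)
entry J[1][1] = -0.8660

-0.866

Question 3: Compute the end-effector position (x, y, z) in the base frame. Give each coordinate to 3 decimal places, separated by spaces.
13.294 -5.026 6.000

after link 1: o_1 = (4.3301, 2.5000, 3.0000)
after link 2: o_2 = (5.3301, 0.7679, 8.0000)
after link 3: o_3 = (7.8301, -3.5622, 10.0000)
after link 4: o_4 = (9.8301, -7.0263, 6.0000)
after link 5: o_5 = (13.2942, -5.0263, 6.0000)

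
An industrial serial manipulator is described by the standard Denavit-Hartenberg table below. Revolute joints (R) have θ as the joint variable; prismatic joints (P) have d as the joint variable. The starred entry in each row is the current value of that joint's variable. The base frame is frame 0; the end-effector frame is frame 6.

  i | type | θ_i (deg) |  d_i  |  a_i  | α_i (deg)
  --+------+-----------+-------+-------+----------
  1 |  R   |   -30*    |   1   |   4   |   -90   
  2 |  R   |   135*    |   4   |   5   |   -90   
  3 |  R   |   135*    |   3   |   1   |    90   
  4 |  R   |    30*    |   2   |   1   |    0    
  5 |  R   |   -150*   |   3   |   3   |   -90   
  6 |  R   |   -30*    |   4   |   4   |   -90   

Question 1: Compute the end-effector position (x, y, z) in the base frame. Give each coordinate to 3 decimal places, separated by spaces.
-0.427 -2.563 -7.884

after link 1: o_1 = (3.4641, -2.0000, 1.0000)
after link 2: o_2 = (2.4022, 3.2319, -2.5355)
after link 3: o_3 = (0.6446, 3.4302, 0.0858)
after link 4: o_4 = (-1.1659, 2.1354, -0.1276)
after link 5: o_5 = (-2.0538, 1.4232, -4.2148)
after link 6: o_6 = (-0.4275, -2.5630, -7.8843)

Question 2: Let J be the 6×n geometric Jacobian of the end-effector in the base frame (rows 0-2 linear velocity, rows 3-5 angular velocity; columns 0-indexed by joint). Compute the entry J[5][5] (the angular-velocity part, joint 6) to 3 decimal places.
axis z_5 = (0.3750,-0.9236,0.0795); lever o_n−o_5 = (1.6264,-3.9862,-3.6695)
cross product → J_v[:, 5] = (3.7059,1.5053,0.0073)
J_ω[:, 5] = z_5
entry J[5][5] = 0.0795

0.079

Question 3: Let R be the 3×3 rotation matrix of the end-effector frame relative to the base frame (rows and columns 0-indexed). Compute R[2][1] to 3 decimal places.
End-effector y-axis (col 1 of R) = (-0.3750,0.9236,-0.0795)
R[2][1] = -0.0795

-0.079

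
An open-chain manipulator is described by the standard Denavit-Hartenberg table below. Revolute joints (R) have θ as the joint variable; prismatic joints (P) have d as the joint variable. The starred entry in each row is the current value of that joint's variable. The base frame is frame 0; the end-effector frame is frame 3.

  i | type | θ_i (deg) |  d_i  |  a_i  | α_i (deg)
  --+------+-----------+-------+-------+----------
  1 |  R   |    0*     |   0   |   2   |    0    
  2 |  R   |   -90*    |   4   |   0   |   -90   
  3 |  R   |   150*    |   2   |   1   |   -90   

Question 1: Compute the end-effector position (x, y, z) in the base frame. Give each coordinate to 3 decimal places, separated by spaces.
4.000 0.866 3.500

after link 1: o_1 = (2.0000, 0.0000, 0.0000)
after link 2: o_2 = (2.0000, 0.0000, 4.0000)
after link 3: o_3 = (4.0000, 0.8660, 3.5000)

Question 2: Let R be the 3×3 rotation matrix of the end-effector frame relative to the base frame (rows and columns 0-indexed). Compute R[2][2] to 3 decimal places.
0.866

End-effector z-axis (col 2 of R) = (-0.0000,0.5000,0.8660)
R[2][2] = 0.8660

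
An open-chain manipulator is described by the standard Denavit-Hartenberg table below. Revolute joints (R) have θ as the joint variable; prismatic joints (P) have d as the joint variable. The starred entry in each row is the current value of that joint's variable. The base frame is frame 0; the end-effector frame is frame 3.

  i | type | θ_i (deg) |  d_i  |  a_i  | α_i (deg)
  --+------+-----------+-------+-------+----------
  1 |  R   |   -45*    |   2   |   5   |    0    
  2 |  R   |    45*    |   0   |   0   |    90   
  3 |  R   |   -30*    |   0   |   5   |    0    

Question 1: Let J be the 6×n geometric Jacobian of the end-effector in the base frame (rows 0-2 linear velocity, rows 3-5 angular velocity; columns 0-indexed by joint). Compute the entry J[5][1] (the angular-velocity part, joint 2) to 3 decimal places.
1.000

axis z_1 = (0.0000,0.0000,1.0000); lever o_n−o_1 = (4.3301,0.0000,-2.5000)
cross product → J_v[:, 1] = (-0.0000,4.3301,0.0000)
J_ω[:, 1] = z_1
entry J[5][1] = 1.0000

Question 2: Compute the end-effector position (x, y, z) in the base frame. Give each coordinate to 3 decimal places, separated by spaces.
after link 1: o_1 = (3.5355, -3.5355, 2.0000)
after link 2: o_2 = (3.5355, -3.5355, 2.0000)
after link 3: o_3 = (7.8657, -3.5355, -0.5000)

7.866 -3.536 -0.500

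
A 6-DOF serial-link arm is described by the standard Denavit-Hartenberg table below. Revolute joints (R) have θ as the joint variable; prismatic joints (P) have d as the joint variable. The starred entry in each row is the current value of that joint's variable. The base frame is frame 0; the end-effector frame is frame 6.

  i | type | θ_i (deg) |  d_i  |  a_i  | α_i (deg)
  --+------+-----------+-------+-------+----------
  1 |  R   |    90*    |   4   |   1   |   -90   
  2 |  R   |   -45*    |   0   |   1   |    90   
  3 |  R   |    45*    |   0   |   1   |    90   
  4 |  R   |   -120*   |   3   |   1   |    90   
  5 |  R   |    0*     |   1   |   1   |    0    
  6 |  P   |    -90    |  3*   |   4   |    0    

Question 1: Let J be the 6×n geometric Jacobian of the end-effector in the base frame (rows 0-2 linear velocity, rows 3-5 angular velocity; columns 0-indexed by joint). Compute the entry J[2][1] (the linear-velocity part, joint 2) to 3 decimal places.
axis z_1 = (-1.0000,0.0000,0.0000); lever o_n−o_1 = (1.7424,-1.7144,-1.3355)
cross product → J_v[:, 1] = (0.0000,-1.3355,1.7144)
J_ω[:, 1] = z_1
entry J[2][1] = 1.7144

1.714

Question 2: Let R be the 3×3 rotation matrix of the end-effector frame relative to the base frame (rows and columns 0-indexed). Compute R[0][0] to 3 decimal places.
End-effector x-axis (col 0 of R) = (-0.7071,-0.5000,-0.5000)
R[0][0] = -0.7071

-0.707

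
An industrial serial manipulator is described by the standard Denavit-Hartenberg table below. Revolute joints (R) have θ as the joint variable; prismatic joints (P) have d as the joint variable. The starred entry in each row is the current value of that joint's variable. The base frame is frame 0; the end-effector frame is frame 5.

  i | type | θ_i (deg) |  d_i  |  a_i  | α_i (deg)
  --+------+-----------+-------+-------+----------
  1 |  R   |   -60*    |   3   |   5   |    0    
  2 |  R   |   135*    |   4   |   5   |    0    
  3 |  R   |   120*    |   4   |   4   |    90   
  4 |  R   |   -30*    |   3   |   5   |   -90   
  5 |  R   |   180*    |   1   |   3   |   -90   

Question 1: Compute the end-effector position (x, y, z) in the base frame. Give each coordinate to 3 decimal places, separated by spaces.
after link 1: o_1 = (2.5000, -4.3301, 3.0000)
after link 2: o_2 = (3.7941, 0.4995, 7.0000)
after link 3: o_3 = (-0.0696, -0.5358, 11.0000)
after link 4: o_4 = (-5.0286, 1.2413, 8.5000)
after link 5: o_5 = (-3.0021, 1.7843, 10.8660)

-3.002 1.784 10.866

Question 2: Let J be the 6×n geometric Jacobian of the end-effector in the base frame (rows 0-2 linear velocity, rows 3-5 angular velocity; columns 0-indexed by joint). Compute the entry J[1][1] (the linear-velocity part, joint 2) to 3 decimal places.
-5.502

axis z_1 = (0.0000,0.0000,1.0000); lever o_n−o_1 = (-5.5021,6.1144,7.8660)
cross product → J_v[:, 1] = (-6.1144,-5.5021,0.0000)
J_ω[:, 1] = z_1
entry J[1][1] = -5.5021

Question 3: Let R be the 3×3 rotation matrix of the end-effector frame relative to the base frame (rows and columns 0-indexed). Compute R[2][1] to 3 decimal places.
-0.866

End-effector y-axis (col 1 of R) = (0.4830,0.1294,-0.8660)
R[2][1] = -0.8660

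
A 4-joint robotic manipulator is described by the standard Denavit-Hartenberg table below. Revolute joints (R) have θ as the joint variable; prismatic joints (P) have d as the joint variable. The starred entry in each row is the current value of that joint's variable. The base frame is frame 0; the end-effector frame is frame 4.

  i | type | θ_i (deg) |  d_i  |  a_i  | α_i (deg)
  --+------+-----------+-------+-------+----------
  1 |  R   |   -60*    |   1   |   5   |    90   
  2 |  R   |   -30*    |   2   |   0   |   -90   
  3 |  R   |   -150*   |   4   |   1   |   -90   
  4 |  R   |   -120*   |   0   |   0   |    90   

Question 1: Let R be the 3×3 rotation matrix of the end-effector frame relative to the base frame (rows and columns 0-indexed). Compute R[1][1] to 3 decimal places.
-0.808

End-effector y-axis (col 1 of R) = (-0.5335,-0.8080,-0.2500)
R[1][1] = -0.8080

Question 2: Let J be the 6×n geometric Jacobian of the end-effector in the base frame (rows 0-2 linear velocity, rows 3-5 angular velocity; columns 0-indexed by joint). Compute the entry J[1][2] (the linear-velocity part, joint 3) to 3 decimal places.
-0.808

axis z_2 = (0.2500,-0.4330,0.8660); lever o_n−o_2 = (0.1920,-1.3325,3.8971)
cross product → J_v[:, 2] = (-0.5335,-0.8080,-0.2500)
J_ω[:, 2] = z_2
entry J[1][2] = -0.8080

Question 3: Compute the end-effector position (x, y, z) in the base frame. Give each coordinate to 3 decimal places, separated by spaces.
after link 1: o_1 = (2.5000, -4.3301, 1.0000)
after link 2: o_2 = (0.7679, -5.3301, 1.0000)
after link 3: o_3 = (0.9599, -6.6627, 4.8971)
after link 4: o_4 = (0.9599, -6.6627, 4.8971)

0.960 -6.663 4.897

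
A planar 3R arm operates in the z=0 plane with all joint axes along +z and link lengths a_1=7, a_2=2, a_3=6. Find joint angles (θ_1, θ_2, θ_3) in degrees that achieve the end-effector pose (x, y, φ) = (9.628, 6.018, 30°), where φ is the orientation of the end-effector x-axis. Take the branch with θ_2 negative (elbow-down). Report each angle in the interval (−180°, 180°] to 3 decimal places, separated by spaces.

wrist centre = target − a_3·(cos φ, sin φ) = (4.4318, 3.0180)
cos θ_2 = (28.7496−7²−2²)/(2·7·2) = -0.8661; θ_2 = -150.0069° (elbow-down)
β = atan2(3.0180,4.4318) = 34.2541°; ψ = atan2(-0.9998,5.2678) = -10.7465°
θ_1 = β − ψ = 45.0005°
θ_3 = φ − θ_1 − θ_2 = 135.0064° (wrapped to (-180°,180°])

45.001 -150.007 135.006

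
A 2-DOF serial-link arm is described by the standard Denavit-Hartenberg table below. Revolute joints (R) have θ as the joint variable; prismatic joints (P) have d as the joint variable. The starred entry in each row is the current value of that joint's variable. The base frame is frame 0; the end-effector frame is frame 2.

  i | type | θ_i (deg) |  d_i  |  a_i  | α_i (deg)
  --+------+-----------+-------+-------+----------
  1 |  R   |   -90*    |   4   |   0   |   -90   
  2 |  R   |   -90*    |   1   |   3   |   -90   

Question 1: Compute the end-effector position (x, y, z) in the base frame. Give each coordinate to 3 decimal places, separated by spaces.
after link 1: o_1 = (0.0000, 0.0000, 4.0000)
after link 2: o_2 = (1.0000, -0.0000, 7.0000)

1.000 -0.000 7.000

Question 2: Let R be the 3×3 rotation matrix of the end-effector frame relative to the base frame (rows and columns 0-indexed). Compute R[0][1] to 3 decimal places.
-1.000

End-effector y-axis (col 1 of R) = (-1.0000,-0.0000,-0.0000)
R[0][1] = -1.0000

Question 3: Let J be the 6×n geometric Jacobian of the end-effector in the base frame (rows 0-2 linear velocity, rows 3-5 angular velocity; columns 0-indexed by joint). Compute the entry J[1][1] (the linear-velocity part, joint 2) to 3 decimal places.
axis z_1 = (1.0000,0.0000,0.0000); lever o_n−o_1 = (1.0000,-0.0000,3.0000)
cross product → J_v[:, 1] = (0.0000,-3.0000,-0.0000)
J_ω[:, 1] = z_1
entry J[1][1] = -3.0000

-3.000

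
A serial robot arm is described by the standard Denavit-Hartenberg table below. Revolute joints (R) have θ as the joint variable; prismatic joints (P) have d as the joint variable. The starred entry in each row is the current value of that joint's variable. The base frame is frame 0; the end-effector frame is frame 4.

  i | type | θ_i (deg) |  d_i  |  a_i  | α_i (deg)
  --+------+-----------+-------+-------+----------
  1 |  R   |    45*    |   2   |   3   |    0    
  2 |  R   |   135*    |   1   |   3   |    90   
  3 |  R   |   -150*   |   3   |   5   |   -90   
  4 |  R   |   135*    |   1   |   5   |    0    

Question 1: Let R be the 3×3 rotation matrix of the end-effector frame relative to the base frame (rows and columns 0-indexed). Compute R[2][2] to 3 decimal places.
End-effector z-axis (col 2 of R) = (-0.5000,0.0000,-0.8660)
R[2][2] = -0.8660

-0.866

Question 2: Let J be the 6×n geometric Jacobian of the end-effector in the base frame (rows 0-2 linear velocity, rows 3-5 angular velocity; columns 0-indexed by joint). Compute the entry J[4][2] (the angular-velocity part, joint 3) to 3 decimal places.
1.000

axis z_2 = (0.0000,1.0000,0.0000); lever o_n−o_2 = (0.7683,-0.5355,-1.5983)
cross product → J_v[:, 2] = (-1.5983,0.0000,-0.7683)
J_ω[:, 2] = z_2
entry J[4][2] = 1.0000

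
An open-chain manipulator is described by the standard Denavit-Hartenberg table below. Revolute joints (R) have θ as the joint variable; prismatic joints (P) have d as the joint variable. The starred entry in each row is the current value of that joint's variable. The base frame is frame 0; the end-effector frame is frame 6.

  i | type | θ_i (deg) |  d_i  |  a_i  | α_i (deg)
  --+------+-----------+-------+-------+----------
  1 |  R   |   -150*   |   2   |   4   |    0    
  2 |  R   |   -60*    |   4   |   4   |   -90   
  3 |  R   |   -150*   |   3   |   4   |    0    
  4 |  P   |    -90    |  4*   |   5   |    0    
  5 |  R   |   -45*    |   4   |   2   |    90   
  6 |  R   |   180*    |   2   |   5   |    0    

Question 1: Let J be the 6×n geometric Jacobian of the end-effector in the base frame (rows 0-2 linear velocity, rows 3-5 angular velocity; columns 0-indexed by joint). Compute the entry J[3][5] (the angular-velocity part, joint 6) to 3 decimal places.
-0.837

axis z_5 = (-0.8365,0.4830,0.2588); lever o_n−o_5 = (-0.5523,0.3189,5.3473)
cross product → J_v[:, 5] = (2.5000,4.3301,0.0000)
J_ω[:, 5] = z_5
entry J[3][5] = -0.8365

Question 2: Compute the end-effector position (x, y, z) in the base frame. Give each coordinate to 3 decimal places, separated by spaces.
after link 1: o_1 = (-3.4641, -2.0000, 2.0000)
after link 2: o_2 = (-6.9282, 0.0000, 6.0000)
after link 3: o_3 = (-5.4282, -4.3301, 8.0000)
after link 4: o_4 = (-5.2631, -9.0442, 3.6699)
after link 5: o_5 = (-7.7114, -12.2495, 1.7380)
after link 6: o_6 = (-8.2637, -11.9306, 7.0853)

-8.264 -11.931 7.085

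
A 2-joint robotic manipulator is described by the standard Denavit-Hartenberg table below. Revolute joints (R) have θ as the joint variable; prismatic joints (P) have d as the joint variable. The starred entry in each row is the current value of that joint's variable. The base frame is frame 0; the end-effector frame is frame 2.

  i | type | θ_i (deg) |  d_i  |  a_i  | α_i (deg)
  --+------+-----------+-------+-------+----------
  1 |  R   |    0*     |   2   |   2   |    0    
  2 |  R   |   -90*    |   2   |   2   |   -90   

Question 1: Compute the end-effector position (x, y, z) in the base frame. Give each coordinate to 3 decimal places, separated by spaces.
after link 1: o_1 = (2.0000, 0.0000, 2.0000)
after link 2: o_2 = (2.0000, -2.0000, 4.0000)

2.000 -2.000 4.000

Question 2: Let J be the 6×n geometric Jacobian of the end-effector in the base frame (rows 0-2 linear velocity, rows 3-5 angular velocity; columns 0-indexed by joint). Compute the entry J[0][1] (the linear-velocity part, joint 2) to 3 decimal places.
2.000

axis z_1 = (0.0000,0.0000,1.0000); lever o_n−o_1 = (0.0000,-2.0000,2.0000)
cross product → J_v[:, 1] = (2.0000,0.0000,-0.0000)
J_ω[:, 1] = z_1
entry J[0][1] = 2.0000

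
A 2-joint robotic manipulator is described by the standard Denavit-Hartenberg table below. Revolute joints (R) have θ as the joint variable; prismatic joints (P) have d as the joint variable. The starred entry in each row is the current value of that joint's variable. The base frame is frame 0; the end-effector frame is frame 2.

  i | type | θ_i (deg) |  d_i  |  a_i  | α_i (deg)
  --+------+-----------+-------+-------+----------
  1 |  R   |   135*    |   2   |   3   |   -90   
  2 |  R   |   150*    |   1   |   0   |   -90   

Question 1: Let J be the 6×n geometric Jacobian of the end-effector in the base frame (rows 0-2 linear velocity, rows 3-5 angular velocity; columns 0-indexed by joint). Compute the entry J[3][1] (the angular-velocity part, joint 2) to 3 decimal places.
-0.707

axis z_1 = (-0.7071,-0.7071,0.0000); lever o_n−o_1 = (-0.7071,-0.7071,0.0000)
cross product → J_v[:, 1] = (0.0000,-0.0000,0.0000)
J_ω[:, 1] = z_1
entry J[3][1] = -0.7071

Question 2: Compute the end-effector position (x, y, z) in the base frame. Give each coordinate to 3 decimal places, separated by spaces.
-2.828 1.414 2.000

after link 1: o_1 = (-2.1213, 2.1213, 2.0000)
after link 2: o_2 = (-2.8284, 1.4142, 2.0000)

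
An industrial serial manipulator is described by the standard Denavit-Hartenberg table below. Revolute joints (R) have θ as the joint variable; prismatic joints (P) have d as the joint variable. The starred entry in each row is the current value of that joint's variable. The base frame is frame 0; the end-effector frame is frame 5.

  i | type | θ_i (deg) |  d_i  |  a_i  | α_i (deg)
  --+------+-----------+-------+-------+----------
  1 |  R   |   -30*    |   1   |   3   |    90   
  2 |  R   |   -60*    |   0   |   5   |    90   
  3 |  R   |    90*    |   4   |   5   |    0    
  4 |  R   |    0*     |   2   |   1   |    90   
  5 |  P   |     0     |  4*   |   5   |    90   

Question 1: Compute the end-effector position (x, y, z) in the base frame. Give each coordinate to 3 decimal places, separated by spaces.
-3.505 -10.678 -9.794

after link 1: o_1 = (2.5981, -1.5000, 1.0000)
after link 2: o_2 = (4.7631, -2.7500, -3.3301)
after link 3: o_3 = (-0.7369, -5.3481, -5.3301)
after link 4: o_4 = (-2.7369, -5.3481, -6.3301)
after link 5: o_5 = (-3.5048, -10.6782, -9.7942)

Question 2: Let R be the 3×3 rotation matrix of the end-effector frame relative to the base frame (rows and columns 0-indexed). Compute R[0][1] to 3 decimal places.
0.433

End-effector y-axis (col 1 of R) = (0.4330,-0.2500,-0.8660)
R[0][1] = 0.4330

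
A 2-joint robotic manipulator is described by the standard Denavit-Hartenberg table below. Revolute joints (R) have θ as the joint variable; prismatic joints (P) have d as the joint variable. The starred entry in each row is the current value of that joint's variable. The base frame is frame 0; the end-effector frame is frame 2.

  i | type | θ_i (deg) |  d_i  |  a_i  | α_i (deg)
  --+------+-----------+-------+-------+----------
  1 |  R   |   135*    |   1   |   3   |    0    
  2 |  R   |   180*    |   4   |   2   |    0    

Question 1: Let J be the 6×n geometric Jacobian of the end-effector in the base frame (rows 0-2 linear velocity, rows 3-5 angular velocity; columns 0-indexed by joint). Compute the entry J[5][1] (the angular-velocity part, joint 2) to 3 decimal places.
1.000

axis z_1 = (0.0000,0.0000,1.0000); lever o_n−o_1 = (1.4142,-1.4142,4.0000)
cross product → J_v[:, 1] = (1.4142,1.4142,-0.0000)
J_ω[:, 1] = z_1
entry J[5][1] = 1.0000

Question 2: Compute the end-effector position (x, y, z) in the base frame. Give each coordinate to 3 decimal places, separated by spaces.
-0.707 0.707 5.000

after link 1: o_1 = (-2.1213, 2.1213, 1.0000)
after link 2: o_2 = (-0.7071, 0.7071, 5.0000)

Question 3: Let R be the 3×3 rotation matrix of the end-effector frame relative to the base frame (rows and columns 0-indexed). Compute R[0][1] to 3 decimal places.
0.707

End-effector y-axis (col 1 of R) = (0.7071,0.7071,0.0000)
R[0][1] = 0.7071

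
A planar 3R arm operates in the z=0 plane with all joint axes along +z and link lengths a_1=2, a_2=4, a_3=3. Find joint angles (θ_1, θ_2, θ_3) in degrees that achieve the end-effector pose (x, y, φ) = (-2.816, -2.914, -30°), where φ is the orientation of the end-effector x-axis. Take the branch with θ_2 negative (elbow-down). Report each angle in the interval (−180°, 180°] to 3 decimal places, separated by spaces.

wrist centre = target − a_3·(cos φ, sin φ) = (-5.4141, -1.4140)
cos θ_2 = (31.3116−2²−4²)/(2·2·4) = 0.7070; θ_2 = -45.0106° (elbow-down)
β = atan2(-1.4140,-5.4141) = -165.3630°; ψ = atan2(-2.8289,4.8279) = -30.3685°
θ_1 = β − ψ = -134.9944°
θ_3 = φ − θ_1 − θ_2 = 150.0050° (wrapped to (-180°,180°])

-134.994 -45.011 150.005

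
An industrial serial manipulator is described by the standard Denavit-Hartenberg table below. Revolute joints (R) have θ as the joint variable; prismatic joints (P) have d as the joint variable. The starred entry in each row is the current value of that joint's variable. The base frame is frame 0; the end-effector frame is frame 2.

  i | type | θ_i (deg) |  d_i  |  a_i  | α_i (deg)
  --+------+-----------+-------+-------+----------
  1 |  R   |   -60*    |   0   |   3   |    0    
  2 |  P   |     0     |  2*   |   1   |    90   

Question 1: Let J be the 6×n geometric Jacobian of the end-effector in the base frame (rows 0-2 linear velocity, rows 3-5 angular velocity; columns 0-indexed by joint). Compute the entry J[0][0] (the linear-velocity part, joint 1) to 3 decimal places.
axis z_0 = ẑ; lever o_n−o_0 = (2.0000,-3.4641,2.0000)
cross product → J_v[:, 0] = (3.4641,2.0000,-0.0000)
J_ω[:, 0] = z_0
entry J[0][0] = 3.4641

3.464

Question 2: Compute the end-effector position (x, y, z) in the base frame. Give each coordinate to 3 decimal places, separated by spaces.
after link 1: o_1 = (1.5000, -2.5981, 0.0000)
after link 2: o_2 = (2.0000, -3.4641, 2.0000)

2.000 -3.464 2.000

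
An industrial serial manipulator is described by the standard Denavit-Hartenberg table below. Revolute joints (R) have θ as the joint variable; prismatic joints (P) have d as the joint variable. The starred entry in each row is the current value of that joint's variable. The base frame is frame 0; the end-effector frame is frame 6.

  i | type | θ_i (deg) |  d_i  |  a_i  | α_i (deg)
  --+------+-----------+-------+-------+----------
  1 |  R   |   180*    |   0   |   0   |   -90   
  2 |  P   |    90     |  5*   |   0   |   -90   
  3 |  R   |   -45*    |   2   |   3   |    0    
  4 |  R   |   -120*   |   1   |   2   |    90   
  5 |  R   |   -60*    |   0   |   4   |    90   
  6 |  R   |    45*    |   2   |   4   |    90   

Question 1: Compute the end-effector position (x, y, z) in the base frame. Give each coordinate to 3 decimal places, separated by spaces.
-3.914 -5.342 2.167

after link 1: o_1 = (0.0000, 0.0000, 0.0000)
after link 2: o_2 = (-0.0000, -5.0000, 0.0000)
after link 3: o_3 = (2.0000, -7.1213, -2.1213)
after link 4: o_4 = (3.0000, -7.6390, -0.1895)
after link 5: o_5 = (-0.4641, -8.1566, 1.7424)
after link 6: o_6 = (-3.9136, -5.3423, 2.1674)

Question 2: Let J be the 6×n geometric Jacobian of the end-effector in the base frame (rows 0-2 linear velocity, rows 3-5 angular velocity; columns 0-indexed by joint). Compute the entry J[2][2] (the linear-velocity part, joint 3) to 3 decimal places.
axis z_2 = (1.0000,-0.0000,-0.0000); lever o_n−o_2 = (-3.9136,-0.3423,2.1674)
cross product → J_v[:, 2] = (-0.0000,-2.1674,-0.3423)
J_ω[:, 2] = z_2
entry J[2][2] = -0.3423

-0.342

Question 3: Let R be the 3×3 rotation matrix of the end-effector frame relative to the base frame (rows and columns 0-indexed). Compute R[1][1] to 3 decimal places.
End-effector y-axis (col 1 of R) = (-0.5000,0.2241,-0.8365)
R[1][1] = 0.2241

0.224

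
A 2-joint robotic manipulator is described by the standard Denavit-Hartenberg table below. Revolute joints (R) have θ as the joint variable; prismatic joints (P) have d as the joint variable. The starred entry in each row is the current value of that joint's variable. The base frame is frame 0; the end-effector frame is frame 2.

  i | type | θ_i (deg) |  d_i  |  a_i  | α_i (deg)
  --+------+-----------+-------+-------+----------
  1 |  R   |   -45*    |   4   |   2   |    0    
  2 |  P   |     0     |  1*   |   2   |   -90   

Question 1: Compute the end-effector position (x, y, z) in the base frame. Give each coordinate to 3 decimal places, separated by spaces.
2.828 -2.828 5.000

after link 1: o_1 = (1.4142, -1.4142, 4.0000)
after link 2: o_2 = (2.8284, -2.8284, 5.0000)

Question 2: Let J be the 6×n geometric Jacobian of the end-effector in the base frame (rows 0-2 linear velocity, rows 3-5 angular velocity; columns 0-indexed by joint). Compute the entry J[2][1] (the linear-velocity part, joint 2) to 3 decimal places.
1.000

prismatic axis z_1 = (0.0000,0.0000,1.0000)
J_v[:, 1] = z_1; J_ω[:, 1] = (0,0,0)
entry J[2][1] = 1.0000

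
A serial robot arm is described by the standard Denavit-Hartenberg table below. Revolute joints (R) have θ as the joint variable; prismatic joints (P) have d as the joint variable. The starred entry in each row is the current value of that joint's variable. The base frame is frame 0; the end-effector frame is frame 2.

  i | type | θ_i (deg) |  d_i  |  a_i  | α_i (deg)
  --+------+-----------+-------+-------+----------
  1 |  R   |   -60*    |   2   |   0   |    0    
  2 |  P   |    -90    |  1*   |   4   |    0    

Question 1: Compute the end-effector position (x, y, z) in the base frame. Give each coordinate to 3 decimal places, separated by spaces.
-3.464 -2.000 3.000

after link 1: o_1 = (0.0000, 0.0000, 2.0000)
after link 2: o_2 = (-3.4641, -2.0000, 3.0000)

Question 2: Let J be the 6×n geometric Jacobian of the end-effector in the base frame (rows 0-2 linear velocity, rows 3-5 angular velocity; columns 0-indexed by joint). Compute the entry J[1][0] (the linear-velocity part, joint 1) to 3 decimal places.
-3.464

axis z_0 = ẑ; lever o_n−o_0 = (-3.4641,-2.0000,3.0000)
cross product → J_v[:, 0] = (2.0000,-3.4641,0.0000)
J_ω[:, 0] = z_0
entry J[1][0] = -3.4641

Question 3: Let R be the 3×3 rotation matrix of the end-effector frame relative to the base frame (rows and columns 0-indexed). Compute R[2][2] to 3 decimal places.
1.000

End-effector z-axis (col 2 of R) = (0.0000,0.0000,1.0000)
R[2][2] = 1.0000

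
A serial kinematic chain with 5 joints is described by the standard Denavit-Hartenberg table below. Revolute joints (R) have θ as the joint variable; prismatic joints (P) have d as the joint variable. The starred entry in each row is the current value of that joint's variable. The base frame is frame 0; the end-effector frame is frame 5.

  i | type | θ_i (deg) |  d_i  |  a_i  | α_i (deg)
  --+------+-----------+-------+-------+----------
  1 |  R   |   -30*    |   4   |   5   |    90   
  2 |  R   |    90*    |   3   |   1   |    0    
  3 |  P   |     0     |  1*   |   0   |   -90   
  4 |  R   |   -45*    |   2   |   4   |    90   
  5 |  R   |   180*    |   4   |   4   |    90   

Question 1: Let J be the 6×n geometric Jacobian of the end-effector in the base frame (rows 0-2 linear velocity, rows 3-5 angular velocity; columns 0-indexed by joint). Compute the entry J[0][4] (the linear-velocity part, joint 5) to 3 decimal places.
axis z_4 = (-0.3536,-0.6124,-0.7071); lever o_n−o_4 = (-0.0000,0.0000,-5.6569)
cross product → J_v[:, 4] = (3.4641,-2.0000,-0.0000)
J_ω[:, 4] = z_4
entry J[0][4] = 3.4641

3.464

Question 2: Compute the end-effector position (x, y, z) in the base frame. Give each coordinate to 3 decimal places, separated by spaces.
-0.816 -7.414 2.172

after link 1: o_1 = (4.3301, -2.5000, 4.0000)
after link 2: o_2 = (2.8301, -5.0981, 5.0000)
after link 3: o_3 = (2.3301, -5.9641, 5.0000)
after link 4: o_4 = (-0.8161, -7.4136, 7.8284)
after link 5: o_5 = (-0.8161, -7.4136, 2.1716)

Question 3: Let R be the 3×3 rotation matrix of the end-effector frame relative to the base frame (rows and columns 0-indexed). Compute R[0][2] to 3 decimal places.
-0.866

End-effector z-axis (col 2 of R) = (-0.8660,0.5000,0.0000)
R[0][2] = -0.8660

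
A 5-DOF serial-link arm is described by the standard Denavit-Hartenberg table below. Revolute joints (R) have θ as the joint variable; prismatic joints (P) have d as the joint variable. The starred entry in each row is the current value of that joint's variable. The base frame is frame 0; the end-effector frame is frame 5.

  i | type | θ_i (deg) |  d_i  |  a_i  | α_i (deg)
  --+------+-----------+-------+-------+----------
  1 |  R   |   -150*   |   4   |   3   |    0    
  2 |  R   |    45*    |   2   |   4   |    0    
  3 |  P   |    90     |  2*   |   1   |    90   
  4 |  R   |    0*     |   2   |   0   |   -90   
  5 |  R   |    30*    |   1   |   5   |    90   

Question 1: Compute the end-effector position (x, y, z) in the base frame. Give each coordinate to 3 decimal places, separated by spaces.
1.645 -6.260 9.000

after link 1: o_1 = (-2.5981, -1.5000, 4.0000)
after link 2: o_2 = (-3.6334, -5.3637, 6.0000)
after link 3: o_3 = (-2.6674, -5.6225, 8.0000)
after link 4: o_4 = (-3.1851, -7.5544, 8.0000)
after link 5: o_5 = (1.6446, -6.2603, 9.0000)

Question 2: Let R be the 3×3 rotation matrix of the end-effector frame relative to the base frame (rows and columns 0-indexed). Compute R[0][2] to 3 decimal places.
0.259

End-effector z-axis (col 2 of R) = (0.2588,-0.9659,0.0000)
R[0][2] = 0.2588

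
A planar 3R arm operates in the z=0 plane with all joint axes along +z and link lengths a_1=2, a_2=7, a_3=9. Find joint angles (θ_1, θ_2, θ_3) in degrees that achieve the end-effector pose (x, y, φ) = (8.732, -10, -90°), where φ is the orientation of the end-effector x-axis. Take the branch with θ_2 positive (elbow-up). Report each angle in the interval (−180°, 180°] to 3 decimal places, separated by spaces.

wrist centre = target − a_3·(cos φ, sin φ) = (8.7320, -1.0000)
cos θ_2 = (77.2478−2²−7²)/(2·2·7) = 0.8660; θ_2 = 30.0036° (elbow-up)
β = atan2(-1.0000,8.7320) = -6.5331°; ψ = atan2(3.5004,8.0620) = 23.4698°
θ_1 = β − ψ = -30.0029°
θ_3 = φ − θ_1 − θ_2 = -90.0007° (wrapped to (-180°,180°])

-30.003 30.004 -90.001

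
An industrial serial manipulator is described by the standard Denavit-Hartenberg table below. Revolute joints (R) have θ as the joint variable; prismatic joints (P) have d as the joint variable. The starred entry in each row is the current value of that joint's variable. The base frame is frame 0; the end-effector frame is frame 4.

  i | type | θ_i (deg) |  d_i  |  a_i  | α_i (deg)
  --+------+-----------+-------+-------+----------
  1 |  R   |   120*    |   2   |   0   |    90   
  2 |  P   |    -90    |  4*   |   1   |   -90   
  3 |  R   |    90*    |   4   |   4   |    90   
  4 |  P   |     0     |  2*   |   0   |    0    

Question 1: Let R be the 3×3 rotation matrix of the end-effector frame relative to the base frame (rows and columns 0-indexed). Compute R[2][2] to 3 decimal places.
End-effector z-axis (col 2 of R) = (0.0000,0.0000,-1.0000)
R[2][2] = -1.0000

-1.000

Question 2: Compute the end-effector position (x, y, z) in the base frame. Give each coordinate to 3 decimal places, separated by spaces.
after link 1: o_1 = (0.0000, 0.0000, 2.0000)
after link 2: o_2 = (3.4641, 2.0000, 1.0000)
after link 3: o_3 = (-2.0000, 3.4641, 1.0000)
after link 4: o_4 = (-2.0000, 3.4641, -1.0000)

-2.000 3.464 -1.000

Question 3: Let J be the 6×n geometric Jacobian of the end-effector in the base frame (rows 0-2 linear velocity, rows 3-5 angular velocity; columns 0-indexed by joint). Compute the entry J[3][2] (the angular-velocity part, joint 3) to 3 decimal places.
axis z_2 = (-0.5000,0.8660,0.0000); lever o_n−o_2 = (-5.4641,1.4641,-2.0000)
cross product → J_v[:, 2] = (-1.7321,-1.0000,4.0000)
J_ω[:, 2] = z_2
entry J[3][2] = -0.5000

-0.500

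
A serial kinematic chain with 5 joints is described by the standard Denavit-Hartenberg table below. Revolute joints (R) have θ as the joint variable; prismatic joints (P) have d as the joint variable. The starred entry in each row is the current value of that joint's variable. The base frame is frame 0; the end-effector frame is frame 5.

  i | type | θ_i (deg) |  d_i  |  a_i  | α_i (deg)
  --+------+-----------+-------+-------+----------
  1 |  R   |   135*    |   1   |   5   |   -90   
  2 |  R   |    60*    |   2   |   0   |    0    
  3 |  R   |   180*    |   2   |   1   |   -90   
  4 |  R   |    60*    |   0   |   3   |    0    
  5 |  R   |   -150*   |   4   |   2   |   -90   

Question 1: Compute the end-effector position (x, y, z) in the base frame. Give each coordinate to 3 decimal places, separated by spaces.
-7.507 2.696 5.165

after link 1: o_1 = (-3.5355, 3.5355, 1.0000)
after link 2: o_2 = (-4.9497, 2.1213, 1.0000)
after link 3: o_3 = (-6.0104, 0.3536, 1.8660)
after link 4: o_4 = (-3.6430, 1.6603, 3.1651)
after link 5: o_5 = (-7.5067, 2.6956, 5.1651)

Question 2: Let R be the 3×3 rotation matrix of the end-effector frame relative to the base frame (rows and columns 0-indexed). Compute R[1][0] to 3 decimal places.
-0.707

End-effector x-axis (col 0 of R) = (-0.7071,-0.7071,-0.0000)
R[1][0] = -0.7071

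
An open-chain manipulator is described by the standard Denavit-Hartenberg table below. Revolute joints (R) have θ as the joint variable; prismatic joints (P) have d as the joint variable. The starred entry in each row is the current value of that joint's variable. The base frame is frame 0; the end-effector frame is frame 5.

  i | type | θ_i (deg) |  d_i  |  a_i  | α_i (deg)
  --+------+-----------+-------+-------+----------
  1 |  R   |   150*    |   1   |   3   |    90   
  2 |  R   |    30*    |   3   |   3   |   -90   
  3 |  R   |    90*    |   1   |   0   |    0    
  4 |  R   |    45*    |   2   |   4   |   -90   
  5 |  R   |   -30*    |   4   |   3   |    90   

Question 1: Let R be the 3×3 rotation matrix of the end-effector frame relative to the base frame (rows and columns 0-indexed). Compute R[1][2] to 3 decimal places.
End-effector z-axis (col 2 of R) = (0.2866,0.2428,0.9268)
R[1][2] = 0.2428

0.243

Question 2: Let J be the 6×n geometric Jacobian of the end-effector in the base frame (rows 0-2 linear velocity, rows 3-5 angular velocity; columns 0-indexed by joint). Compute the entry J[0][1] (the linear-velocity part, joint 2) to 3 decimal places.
axis z_1 = (0.5000,0.8660,0.0000); lever o_n−o_1 = (5.9005,-2.0639,1.6501)
cross product → J_v[:, 1] = (1.4291,-0.8251,-6.1419)
J_ω[:, 1] = z_1
entry J[0][1] = 1.4291

1.429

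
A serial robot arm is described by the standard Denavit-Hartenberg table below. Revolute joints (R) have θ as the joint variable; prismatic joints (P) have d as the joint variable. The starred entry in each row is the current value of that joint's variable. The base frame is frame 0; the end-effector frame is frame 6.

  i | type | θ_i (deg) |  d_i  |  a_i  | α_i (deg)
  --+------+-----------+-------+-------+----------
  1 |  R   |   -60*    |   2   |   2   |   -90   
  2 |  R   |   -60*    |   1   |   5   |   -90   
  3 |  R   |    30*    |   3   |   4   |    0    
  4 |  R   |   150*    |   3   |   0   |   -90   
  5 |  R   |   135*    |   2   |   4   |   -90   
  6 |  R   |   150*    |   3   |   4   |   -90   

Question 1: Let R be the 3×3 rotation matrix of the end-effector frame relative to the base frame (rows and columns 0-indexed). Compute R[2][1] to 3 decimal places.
-0.259

End-effector y-axis (col 1 of R) = (-0.4830,0.8365,-0.2588)
R[2][1] = -0.2588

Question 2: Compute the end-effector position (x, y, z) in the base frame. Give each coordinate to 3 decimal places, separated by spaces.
6.228 -12.787 7.624

after link 1: o_1 = (1.0000, -1.7321, 2.0000)
after link 2: o_2 = (3.1160, -3.3971, 6.3301)
after link 3: o_3 = (3.5490, -8.1471, 7.8301)
after link 4: o_4 = (4.8481, -10.3971, 6.3301)
after link 5: o_5 = (6.0625, -8.5005, 10.1938)
after link 6: o_6 = (6.2276, -12.7865, 7.6242)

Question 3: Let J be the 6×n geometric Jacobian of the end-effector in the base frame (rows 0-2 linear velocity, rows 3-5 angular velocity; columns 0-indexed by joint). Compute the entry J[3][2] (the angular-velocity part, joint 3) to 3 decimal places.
0.433

axis z_2 = (0.4330,-0.7500,-0.5000); lever o_n−o_2 = (3.1116,-9.3894,1.2941)
cross product → J_v[:, 2] = (-5.6653,-2.1162,-1.7321)
J_ω[:, 2] = z_2
entry J[3][2] = 0.4330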